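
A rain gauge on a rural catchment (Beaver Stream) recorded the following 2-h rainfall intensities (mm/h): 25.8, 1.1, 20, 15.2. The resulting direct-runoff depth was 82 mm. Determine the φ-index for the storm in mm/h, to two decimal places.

φ ≈ 6.67 mm/h

Only the 3 blocks with intensity above φ contribute runoff: 25.8, 20, 15.2 mm/h.
Σ(I−φ)·Δt = d  ⇒  (25.8+20+15.2 − 3φ)·2 = 82
φ = (61.00 − 82/2) / 3 = 6.67 mm/h.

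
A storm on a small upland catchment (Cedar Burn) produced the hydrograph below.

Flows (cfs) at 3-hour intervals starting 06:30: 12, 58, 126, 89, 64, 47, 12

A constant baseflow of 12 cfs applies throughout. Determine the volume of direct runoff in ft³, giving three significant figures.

V ≈ 3.50 × 10^6 ft³

Direct-runoff ordinates (Q − Q_b): 0.0, 46.0, 114.0, 77.0, 52.0, 35.0, 0.0 cfs.
ΣQ_DR = 324.0 cfs.
With Δt = 3 h = 10800 s, V = ΣQ_DR · Δt = 324.0 × 10800 = 3.50 × 10^6 ft³.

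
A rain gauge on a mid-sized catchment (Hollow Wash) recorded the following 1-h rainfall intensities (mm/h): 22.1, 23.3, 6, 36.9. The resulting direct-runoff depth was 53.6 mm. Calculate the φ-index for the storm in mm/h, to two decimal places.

Only the 3 blocks with intensity above φ contribute runoff: 22.1, 23.3, 36.9 mm/h.
Σ(I−φ)·Δt = d  ⇒  (22.1+23.3+36.9 − 3φ)·1 = 53.6
φ = (82.30 − 53.6/1) / 3 = 9.57 mm/h.

φ ≈ 9.57 mm/h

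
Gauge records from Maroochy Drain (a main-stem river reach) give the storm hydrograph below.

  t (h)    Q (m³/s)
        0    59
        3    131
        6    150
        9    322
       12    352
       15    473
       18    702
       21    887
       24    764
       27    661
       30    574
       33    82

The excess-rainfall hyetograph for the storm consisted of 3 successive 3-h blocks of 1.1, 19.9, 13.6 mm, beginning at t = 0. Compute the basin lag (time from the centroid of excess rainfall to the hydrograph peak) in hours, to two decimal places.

t_L ≈ 15.42 h

Centroid of excess rainfall: t_c = Σ P_i·t̄_i / ΣP_i = 5.5838 h (block centres at 1.5, 4.5, 7.5 h).
Hydrograph peak occurs at t = 21 h, so basin lag t_L = 21 − 5.5838 = 15.42 h.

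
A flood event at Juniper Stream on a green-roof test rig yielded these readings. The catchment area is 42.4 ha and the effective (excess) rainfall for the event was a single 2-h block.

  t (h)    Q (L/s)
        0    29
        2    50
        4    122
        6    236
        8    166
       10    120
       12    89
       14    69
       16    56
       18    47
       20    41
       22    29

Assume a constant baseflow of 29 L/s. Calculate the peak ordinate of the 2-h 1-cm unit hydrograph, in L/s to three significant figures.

U_p ≈ 173 L/s

Direct runoff: 0.0, 21.0, 93.0, 207.0, 137.0, 91.0, 60.0, 40.0, 27.0, 18.0, 12.0, 0.0 L/s; ΣQ_DR = 706.0 L/s, peak = 207.0 L/s.
Runoff depth d = ΣQ_DR·Δt / A = 706.0 × 7200 / (42.4 ha) = 11.99 mm.
The 1-cm UH is the DRH scaled by (10 mm)/d, so U_p = 207.0 × 10/11.99 = 173 L/s.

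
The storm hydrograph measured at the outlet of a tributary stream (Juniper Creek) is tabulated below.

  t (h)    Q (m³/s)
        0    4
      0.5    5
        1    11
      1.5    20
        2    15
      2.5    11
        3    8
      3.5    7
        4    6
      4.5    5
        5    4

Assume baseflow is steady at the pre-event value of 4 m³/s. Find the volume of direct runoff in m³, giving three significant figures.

V ≈ 93600 m³

Direct-runoff ordinates (Q − Q_b): 0.0, 1.0, 7.0, 16.0, 11.0, 7.0, 4.0, 3.0, 2.0, 1.0, 0.0 m³/s.
ΣQ_DR = 52.00 m³/s.
With Δt = 0.5 h = 1800 s, V = ΣQ_DR · Δt = 52.00 × 1800 = 93600 m³.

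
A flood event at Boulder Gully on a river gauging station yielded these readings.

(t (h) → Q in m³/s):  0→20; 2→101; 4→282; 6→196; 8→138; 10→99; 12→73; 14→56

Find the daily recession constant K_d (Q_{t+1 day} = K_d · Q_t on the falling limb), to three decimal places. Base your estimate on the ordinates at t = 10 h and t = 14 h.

Between t = 10 h and t = 14 h the flow falls from 99 to 56 m³/s over 2×2 h = 4 h.
Per-interval ratio K = (56/99)^(1/2) = 0.7521; K_d = K^(24/2) = 0.033.

K_d ≈ 0.033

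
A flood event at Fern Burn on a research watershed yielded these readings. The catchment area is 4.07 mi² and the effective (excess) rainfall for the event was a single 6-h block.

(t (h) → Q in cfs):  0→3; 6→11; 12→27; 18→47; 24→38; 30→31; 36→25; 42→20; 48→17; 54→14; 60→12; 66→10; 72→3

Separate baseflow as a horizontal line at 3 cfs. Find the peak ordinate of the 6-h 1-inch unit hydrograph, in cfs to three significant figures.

U_p ≈ 88.0 cfs

Direct runoff: 0.0, 8.0, 24.0, 44.0, 35.0, 28.0, 22.0, 17.0, 14.0, 11.0, 9.0, 7.0, 0.0 cfs; ΣQ_DR = 219.0 cfs, peak = 44.0 cfs.
Runoff depth d = ΣQ_DR·Δt / A = 219.0 × 21600 / (4.07 mi²) = 0.5003 in.
The 1-inch UH is the DRH scaled by (1 in)/d, so U_p = 44.0 × 1/0.5003 = 88.0 cfs.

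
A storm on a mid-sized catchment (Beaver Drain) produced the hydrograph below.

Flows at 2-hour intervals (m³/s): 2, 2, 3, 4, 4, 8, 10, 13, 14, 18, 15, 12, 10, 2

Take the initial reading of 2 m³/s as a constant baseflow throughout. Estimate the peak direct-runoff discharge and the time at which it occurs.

Subtracting baseflow gives direct-runoff ordinates: 0.0, 0.0, 1.0, 2.0, 2.0, 6.0, 8.0, 11.0, 12.0, 16.0, 13.0, 10.0, 8.0, 0.0 m³/s.
The maximum is 16.0 m³/s, occurring at the reading for t = 18 h.

Q_p = 16.0 m³/s at t = 18 h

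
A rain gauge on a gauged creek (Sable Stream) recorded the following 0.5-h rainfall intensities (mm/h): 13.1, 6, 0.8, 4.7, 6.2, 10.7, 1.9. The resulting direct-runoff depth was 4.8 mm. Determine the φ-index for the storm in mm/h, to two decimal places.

φ ≈ 7.10 mm/h

Only the 2 blocks with intensity above φ contribute runoff: 13.1, 10.7 mm/h.
Σ(I−φ)·Δt = d  ⇒  (13.1+10.7 − 2φ)·0.5 = 4.8
φ = (23.80 − 4.8/0.5) / 2 = 7.10 mm/h.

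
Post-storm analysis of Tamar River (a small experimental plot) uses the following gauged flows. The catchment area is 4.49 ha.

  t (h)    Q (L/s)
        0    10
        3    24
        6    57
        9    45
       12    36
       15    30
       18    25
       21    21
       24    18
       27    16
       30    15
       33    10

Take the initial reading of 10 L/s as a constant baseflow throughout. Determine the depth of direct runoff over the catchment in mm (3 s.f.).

Direct runoff: 0.0, 14.0, 47.0, 35.0, 26.0, 20.0, 15.0, 11.0, 8.0, 6.0, 5.0, 0.0 L/s; ΣQ_DR = 187.0 L/s.
V = ΣQ_DR · Δt = 187.0 × 10800 s = 2.020 × 10^6 L.
Over A = 4.49 ha, depth = V / A = 45.0 mm.

d ≈ 45.0 mm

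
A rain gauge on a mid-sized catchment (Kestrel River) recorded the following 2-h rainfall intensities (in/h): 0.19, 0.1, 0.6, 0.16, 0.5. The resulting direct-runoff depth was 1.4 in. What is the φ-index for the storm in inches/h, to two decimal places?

φ ≈ 0.20 in/h

Only the 2 blocks with intensity above φ contribute runoff: 0.6, 0.5 in/h.
Σ(I−φ)·Δt = d  ⇒  (0.6+0.5 − 2φ)·2 = 1.4
φ = (1.100 − 1.4/2) / 2 = 0.20 in/h.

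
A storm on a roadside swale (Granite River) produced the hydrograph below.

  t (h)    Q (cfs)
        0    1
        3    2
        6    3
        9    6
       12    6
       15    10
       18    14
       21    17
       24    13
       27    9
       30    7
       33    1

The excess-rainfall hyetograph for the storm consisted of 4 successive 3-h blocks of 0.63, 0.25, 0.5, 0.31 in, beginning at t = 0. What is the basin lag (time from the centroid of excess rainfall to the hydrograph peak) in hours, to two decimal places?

Centroid of excess rainfall: t_c = Σ P_i·t̄_i / ΣP_i = 5.3698 h (block centres at 1.5, 4.5, 7.5, 10.5 h).
Hydrograph peak occurs at t = 21 h, so basin lag t_L = 21 − 5.3698 = 15.63 h.

t_L ≈ 15.63 h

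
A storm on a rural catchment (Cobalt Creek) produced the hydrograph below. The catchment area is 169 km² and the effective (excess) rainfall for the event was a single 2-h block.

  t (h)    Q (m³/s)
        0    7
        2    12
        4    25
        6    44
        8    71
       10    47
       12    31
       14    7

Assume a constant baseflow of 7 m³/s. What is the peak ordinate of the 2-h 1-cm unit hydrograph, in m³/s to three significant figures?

Direct runoff: 0.0, 5.0, 18.0, 37.0, 64.0, 40.0, 24.0, 0.0 m³/s; ΣQ_DR = 188.0 m³/s, peak = 64.0 m³/s.
Runoff depth d = ΣQ_DR·Δt / A = 188.0 × 7200 / (169 km²) = 8.009 mm.
The 1-cm UH is the DRH scaled by (10 mm)/d, so U_p = 64.0 × 10/8.009 = 79.9 m³/s.

U_p ≈ 79.9 m³/s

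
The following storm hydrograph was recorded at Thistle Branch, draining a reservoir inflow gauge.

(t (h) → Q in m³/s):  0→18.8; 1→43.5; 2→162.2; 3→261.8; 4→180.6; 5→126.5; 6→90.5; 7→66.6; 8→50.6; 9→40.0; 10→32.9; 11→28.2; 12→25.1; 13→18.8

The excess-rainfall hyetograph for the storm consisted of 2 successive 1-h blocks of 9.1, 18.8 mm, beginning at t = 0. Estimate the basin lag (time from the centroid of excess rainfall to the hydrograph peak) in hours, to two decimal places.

t_L ≈ 1.83 h

Centroid of excess rainfall: t_c = Σ P_i·t̄_i / ΣP_i = 1.1738 h (block centres at 0.5, 1.5 h).
Hydrograph peak occurs at t = 3 h, so basin lag t_L = 3 − 1.1738 = 1.83 h.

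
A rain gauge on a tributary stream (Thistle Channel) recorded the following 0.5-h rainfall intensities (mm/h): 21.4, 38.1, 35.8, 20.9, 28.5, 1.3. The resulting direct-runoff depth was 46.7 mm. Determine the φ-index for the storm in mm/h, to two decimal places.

φ ≈ 10.26 mm/h

Only the 5 blocks with intensity above φ contribute runoff: 21.4, 38.1, 35.8, 20.9, 28.5 mm/h.
Σ(I−φ)·Δt = d  ⇒  (21.4+38.1+35.8+20.9+28.5 − 5φ)·0.5 = 46.7
φ = (144.7 − 46.7/0.5) / 5 = 10.26 mm/h.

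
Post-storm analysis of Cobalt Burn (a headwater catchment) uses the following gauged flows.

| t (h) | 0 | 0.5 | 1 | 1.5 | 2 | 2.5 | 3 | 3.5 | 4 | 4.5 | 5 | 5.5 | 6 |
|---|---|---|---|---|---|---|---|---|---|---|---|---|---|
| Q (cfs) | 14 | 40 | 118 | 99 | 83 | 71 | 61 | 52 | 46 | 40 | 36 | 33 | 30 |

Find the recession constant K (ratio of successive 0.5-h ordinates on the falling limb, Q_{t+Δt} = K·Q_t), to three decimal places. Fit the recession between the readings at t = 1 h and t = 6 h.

K ≈ 0.872

Using the recession-limb readings at t = 1 h and t = 6 h: Q falls from 118 to 30 cfs over 10 intervals.
K = (Q₂/Q₁)^(1/10) = (30/118)^(1/10) = 0.872.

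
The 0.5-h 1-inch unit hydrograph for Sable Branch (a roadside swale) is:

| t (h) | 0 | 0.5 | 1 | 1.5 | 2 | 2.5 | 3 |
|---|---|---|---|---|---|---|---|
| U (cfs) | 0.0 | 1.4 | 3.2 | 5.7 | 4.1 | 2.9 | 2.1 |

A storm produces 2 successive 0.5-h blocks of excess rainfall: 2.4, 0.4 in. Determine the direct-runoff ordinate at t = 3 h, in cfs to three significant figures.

Q ≈ 6.20 cfs

By discrete convolution, Q_j = Σ (P_i / 1 in) · U_{j−i}.
At t = 3 h (j=6): Q = (2.4/1)·2.1 + (0.4/1)·2.9 = 6.20 cfs.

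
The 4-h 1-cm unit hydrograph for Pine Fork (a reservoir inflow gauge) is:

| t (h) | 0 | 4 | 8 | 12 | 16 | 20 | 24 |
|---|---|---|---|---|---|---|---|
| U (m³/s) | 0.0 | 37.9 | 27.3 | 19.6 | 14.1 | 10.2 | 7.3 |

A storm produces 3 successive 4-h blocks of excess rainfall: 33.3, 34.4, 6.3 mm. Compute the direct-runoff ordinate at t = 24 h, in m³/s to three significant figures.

Q ≈ 68.3 m³/s

By discrete convolution, Q_j = Σ (P_i / 10 mm) · U_{j−i}.
At t = 24 h (j=6): Q = (33.3/10)·7.3 + (34.4/10)·10.2 + (6.3/10)·14.1 = 68.3 m³/s.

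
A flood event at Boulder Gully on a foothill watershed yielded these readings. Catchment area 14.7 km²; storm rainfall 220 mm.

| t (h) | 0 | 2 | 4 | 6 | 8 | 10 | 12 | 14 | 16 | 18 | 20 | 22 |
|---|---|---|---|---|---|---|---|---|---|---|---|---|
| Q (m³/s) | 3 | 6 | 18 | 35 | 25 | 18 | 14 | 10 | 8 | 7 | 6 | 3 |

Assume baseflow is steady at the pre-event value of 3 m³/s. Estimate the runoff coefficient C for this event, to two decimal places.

C ≈ 0.26

ΣQ_DR = 117.0 m³/s; V = ΣQ_DR·Δt = 8.424 × 10^5 m³.
Runoff depth d = V / A = 57.31 mm.
C = d / P = 57.31 / 220 = 0.26.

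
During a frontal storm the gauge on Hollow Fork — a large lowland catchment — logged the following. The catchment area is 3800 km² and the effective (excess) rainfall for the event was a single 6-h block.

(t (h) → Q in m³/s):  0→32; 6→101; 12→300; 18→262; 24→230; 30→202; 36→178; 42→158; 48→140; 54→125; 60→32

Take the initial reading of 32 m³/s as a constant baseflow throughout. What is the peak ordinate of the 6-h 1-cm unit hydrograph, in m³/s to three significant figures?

Direct runoff: 0.0, 69.0, 268.0, 230.0, 198.0, 170.0, 146.0, 126.0, 108.0, 93.0, 0.0 m³/s; ΣQ_DR = 1408 m³/s, peak = 268.0 m³/s.
Runoff depth d = ΣQ_DR·Δt / A = 1408 × 21600 / (3800 km²) = 8.003 mm.
The 1-cm UH is the DRH scaled by (10 mm)/d, so U_p = 268.0 × 10/8.003 = 335 m³/s.

U_p ≈ 335 m³/s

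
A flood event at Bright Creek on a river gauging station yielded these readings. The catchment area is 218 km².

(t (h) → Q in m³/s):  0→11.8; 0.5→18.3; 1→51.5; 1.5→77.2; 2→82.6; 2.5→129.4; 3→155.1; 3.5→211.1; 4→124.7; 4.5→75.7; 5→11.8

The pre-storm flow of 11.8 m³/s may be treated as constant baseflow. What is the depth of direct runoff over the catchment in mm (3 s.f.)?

d ≈ 6.77 mm

Direct runoff: 0.0, 6.5, 39.7, 65.4, 70.8, 117.6, 143.3, 199.3, 112.9, 63.9, 0.0 m³/s; ΣQ_DR = 819.4 m³/s.
V = ΣQ_DR · Δt = 819.4 × 1800 s = 1.475 × 10^6 m³.
Over A = 218 km², depth = V / A = 6.77 mm.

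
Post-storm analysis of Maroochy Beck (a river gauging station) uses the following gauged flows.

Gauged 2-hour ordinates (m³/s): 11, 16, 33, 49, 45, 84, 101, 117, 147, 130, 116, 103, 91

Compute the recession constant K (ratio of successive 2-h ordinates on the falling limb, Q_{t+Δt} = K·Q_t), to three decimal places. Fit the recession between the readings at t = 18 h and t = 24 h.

Using the recession-limb readings at t = 18 h and t = 24 h: Q falls from 130 to 91 m³/s over 3 intervals.
K = (Q₂/Q₁)^(1/3) = (91/130)^(1/3) = 0.888.

K ≈ 0.888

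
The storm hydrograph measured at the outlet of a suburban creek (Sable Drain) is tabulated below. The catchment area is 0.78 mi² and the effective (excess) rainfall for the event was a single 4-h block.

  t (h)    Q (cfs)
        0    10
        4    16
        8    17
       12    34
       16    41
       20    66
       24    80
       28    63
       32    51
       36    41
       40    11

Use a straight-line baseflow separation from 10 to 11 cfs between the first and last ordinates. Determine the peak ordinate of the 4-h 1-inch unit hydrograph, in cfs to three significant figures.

Direct runoff: 0.00, 5.90, 6.80, 23.70, 30.60, 55.50, 69.40, 52.30, 40.20, 30.10, 0.00 cfs; ΣQ_DR = 314.5 cfs, peak = 69.40 cfs.
Runoff depth d = ΣQ_DR·Δt / A = 314.5 × 14400 / (0.78 mi²) = 2.499 in.
The 1-inch UH is the DRH scaled by (1 in)/d, so U_p = 69.40 × 1/2.499 = 27.8 cfs.

U_p ≈ 27.8 cfs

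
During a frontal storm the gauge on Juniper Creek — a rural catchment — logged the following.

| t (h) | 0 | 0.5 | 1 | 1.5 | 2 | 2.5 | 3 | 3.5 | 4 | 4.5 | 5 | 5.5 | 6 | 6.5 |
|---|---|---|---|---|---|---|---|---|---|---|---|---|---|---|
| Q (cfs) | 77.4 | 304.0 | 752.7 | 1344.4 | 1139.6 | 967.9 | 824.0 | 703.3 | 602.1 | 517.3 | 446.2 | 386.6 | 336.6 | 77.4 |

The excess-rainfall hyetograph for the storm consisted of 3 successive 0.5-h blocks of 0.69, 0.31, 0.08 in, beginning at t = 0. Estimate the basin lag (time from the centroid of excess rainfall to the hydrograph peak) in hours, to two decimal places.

Centroid of excess rainfall: t_c = Σ P_i·t̄_i / ΣP_i = 0.4676 h (block centres at 0.25, 0.75, 1.25 h).
Hydrograph peak occurs at t = 1.5 h, so basin lag t_L = 1.5 − 0.4676 = 1.03 h.

t_L ≈ 1.03 h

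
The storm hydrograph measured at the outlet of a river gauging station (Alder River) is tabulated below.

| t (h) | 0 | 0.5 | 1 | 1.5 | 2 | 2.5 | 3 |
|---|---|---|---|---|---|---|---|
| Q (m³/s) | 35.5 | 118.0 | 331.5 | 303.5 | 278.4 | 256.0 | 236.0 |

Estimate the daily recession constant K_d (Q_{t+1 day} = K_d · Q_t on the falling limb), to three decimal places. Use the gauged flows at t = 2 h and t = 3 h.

K_d ≈ 0.019

Between t = 2 h and t = 3 h the flow falls from 278.4 to 236.0 m³/s over 2×0.5 h = 1 h.
Per-interval ratio K = (236.0/278.4)^(1/2) = 0.9207; K_d = K^(24/0.5) = 0.019.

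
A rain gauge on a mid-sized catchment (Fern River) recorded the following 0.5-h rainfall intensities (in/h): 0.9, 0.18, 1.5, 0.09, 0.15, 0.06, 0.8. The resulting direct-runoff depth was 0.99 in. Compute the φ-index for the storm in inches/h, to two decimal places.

Only the 3 blocks with intensity above φ contribute runoff: 0.9, 1.5, 0.8 in/h.
Σ(I−φ)·Δt = d  ⇒  (0.9+1.5+0.8 − 3φ)·0.5 = 0.99
φ = (3.200 − 0.99/0.5) / 3 = 0.41 in/h.

φ ≈ 0.41 in/h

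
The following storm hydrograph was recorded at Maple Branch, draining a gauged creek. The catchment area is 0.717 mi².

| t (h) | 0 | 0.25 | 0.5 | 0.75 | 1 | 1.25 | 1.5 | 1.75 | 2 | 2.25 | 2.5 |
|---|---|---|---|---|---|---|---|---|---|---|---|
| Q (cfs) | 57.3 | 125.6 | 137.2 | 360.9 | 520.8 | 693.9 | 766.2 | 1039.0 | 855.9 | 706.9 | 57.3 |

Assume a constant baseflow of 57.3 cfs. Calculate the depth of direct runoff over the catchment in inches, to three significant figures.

Direct runoff: 0.0, 68.3, 79.9, 303.6, 463.5, 636.6, 708.9, 981.7, 798.6, 649.6, 0.0 cfs; ΣQ_DR = 4691 cfs.
V = ΣQ_DR · Δt = 4691 × 900 s = 4.222 × 10^6 ft³.
Over A = 0.717 mi², depth = V / A = 2.53 in.

d ≈ 2.53 in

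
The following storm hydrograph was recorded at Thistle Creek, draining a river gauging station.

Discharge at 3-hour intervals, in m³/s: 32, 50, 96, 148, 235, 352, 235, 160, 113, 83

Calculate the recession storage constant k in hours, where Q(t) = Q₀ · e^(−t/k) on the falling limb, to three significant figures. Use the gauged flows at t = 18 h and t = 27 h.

On the falling limb, Q drops from 235 to 83 m³/s between t = 18 h and t = 27 h (Δt = 9 h).
k = −Δt / ln(Q₂/Q₁) = −9 / ln(83/235) = 8.65 h.

k ≈ 8.65 h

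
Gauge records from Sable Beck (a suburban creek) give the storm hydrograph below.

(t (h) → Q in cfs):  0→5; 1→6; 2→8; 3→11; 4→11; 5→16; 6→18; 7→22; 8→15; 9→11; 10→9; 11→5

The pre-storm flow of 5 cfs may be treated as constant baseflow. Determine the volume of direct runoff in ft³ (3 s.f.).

V ≈ 2.77 × 10^5 ft³

Direct-runoff ordinates (Q − Q_b): 0.0, 1.0, 3.0, 6.0, 6.0, 11.0, 13.0, 17.0, 10.0, 6.0, 4.0, 0.0 cfs.
ΣQ_DR = 77.00 cfs.
With Δt = 1 h = 3600 s, V = ΣQ_DR · Δt = 77.00 × 3600 = 2.77 × 10^5 ft³.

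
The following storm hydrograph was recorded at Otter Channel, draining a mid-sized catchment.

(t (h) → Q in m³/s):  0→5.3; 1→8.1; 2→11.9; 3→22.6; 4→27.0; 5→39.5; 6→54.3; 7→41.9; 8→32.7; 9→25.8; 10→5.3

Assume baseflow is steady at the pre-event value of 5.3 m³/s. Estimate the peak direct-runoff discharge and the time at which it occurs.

Q_p = 49.0 m³/s at t = 6 h

Subtracting baseflow gives direct-runoff ordinates: 0.0, 2.8, 6.6, 17.3, 21.7, 34.2, 49.0, 36.6, 27.4, 20.5, 0.0 m³/s.
The maximum is 49.0 m³/s, occurring at the reading for t = 6 h.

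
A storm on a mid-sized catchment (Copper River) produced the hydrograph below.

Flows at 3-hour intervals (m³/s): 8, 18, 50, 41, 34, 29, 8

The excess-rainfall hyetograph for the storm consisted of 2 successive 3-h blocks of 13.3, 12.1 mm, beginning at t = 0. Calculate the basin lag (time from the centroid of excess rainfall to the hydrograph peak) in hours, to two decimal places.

Centroid of excess rainfall: t_c = Σ P_i·t̄_i / ΣP_i = 2.9291 h (block centres at 1.5, 4.5 h).
Hydrograph peak occurs at t = 6 h, so basin lag t_L = 6 − 2.9291 = 3.07 h.

t_L ≈ 3.07 h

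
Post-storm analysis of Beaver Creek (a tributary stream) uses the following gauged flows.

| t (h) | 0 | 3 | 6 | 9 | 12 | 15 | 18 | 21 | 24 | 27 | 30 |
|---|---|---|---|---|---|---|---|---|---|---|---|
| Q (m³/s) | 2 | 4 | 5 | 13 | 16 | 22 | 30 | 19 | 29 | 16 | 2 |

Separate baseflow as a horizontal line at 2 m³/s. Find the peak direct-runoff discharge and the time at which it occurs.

Subtracting baseflow gives direct-runoff ordinates: 0.0, 2.0, 3.0, 11.0, 14.0, 20.0, 28.0, 17.0, 27.0, 14.0, 0.0 m³/s.
The maximum is 28.0 m³/s, occurring at the reading for t = 18 h.

Q_p = 28.0 m³/s at t = 18 h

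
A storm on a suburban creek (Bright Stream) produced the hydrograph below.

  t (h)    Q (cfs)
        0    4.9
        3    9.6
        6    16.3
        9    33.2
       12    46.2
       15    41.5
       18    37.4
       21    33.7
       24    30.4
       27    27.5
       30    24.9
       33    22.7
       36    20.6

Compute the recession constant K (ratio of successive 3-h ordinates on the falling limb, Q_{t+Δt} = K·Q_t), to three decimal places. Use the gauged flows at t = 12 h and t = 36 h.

K ≈ 0.904

Using the recession-limb readings at t = 12 h and t = 36 h: Q falls from 46.2 to 20.6 cfs over 8 intervals.
K = (Q₂/Q₁)^(1/8) = (20.6/46.2)^(1/8) = 0.904.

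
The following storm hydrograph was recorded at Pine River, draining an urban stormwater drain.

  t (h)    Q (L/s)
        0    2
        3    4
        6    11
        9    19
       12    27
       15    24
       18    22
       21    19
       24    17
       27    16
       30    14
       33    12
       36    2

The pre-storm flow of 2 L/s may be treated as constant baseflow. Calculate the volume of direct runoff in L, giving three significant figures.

V ≈ 1.76 × 10^6 L

Direct-runoff ordinates (Q − Q_b): 0.0, 2.0, 9.0, 17.0, 25.0, 22.0, 20.0, 17.0, 15.0, 14.0, 12.0, 10.0, 0.0 L/s.
ΣQ_DR = 163.0 L/s.
With Δt = 3 h = 10800 s, V = ΣQ_DR · Δt = 163.0 × 10800 = 1.76 × 10^6 L.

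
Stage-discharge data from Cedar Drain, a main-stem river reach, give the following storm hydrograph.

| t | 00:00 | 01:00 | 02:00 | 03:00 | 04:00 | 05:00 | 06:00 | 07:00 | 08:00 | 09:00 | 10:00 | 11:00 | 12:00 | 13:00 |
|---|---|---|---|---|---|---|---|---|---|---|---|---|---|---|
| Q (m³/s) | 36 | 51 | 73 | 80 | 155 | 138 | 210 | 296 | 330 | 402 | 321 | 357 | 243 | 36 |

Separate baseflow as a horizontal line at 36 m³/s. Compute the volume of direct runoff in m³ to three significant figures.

Direct-runoff ordinates (Q − Q_b): 0.0, 15.0, 37.0, 44.0, 119.0, 102.0, 174.0, 260.0, 294.0, 366.0, 285.0, 321.0, 207.0, 0.0 m³/s.
ΣQ_DR = 2224 m³/s.
With Δt = 1 h = 3600 s, V = ΣQ_DR · Δt = 2224 × 3600 = 8.01 × 10^6 m³.

V ≈ 8.01 × 10^6 m³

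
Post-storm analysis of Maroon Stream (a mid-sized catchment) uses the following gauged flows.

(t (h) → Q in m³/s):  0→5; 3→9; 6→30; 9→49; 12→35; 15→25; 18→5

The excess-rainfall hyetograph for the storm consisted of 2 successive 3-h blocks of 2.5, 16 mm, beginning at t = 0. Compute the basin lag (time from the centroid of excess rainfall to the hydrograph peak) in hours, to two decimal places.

t_L ≈ 4.91 h

Centroid of excess rainfall: t_c = Σ P_i·t̄_i / ΣP_i = 4.0946 h (block centres at 1.5, 4.5 h).
Hydrograph peak occurs at t = 9 h, so basin lag t_L = 9 − 4.0946 = 4.91 h.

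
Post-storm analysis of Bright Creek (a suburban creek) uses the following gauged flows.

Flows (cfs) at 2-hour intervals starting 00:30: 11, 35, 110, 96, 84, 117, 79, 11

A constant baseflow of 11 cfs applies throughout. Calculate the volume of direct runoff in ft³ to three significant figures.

V ≈ 3.28 × 10^6 ft³

Direct-runoff ordinates (Q − Q_b): 0.0, 24.0, 99.0, 85.0, 73.0, 106.0, 68.0, 0.0 cfs.
ΣQ_DR = 455.0 cfs.
With Δt = 2 h = 7200 s, V = ΣQ_DR · Δt = 455.0 × 7200 = 3.28 × 10^6 ft³.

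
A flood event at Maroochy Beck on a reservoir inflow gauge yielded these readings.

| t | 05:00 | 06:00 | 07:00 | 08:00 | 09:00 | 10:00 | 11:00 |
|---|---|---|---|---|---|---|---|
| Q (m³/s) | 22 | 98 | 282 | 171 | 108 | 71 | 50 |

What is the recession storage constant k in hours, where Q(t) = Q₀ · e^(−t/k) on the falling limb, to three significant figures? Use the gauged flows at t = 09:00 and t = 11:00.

k ≈ 2.60 h

On the falling limb, Q drops from 108 to 50 m³/s between t = 09:00 and t = 11:00 (Δt = 2 h).
k = −Δt / ln(Q₂/Q₁) = −2 / ln(50/108) = 2.60 h.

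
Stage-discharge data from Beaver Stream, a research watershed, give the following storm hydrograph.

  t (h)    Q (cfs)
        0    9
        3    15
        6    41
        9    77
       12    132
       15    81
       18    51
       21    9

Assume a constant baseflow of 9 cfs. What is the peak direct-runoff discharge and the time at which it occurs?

Q_p = 123.0 cfs at t = 12 h

Subtracting baseflow gives direct-runoff ordinates: 0.0, 6.0, 32.0, 68.0, 123.0, 72.0, 42.0, 0.0 cfs.
The maximum is 123.0 cfs, occurring at the reading for t = 12 h.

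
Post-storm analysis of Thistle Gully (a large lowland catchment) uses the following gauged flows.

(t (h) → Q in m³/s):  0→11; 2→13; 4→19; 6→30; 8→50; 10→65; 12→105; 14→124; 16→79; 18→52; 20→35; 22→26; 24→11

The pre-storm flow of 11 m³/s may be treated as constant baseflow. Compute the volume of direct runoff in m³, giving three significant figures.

Direct-runoff ordinates (Q − Q_b): 0.0, 2.0, 8.0, 19.0, 39.0, 54.0, 94.0, 113.0, 68.0, 41.0, 24.0, 15.0, 0.0 m³/s.
ΣQ_DR = 477.0 m³/s.
With Δt = 2 h = 7200 s, V = ΣQ_DR · Δt = 477.0 × 7200 = 3.43 × 10^6 m³.

V ≈ 3.43 × 10^6 m³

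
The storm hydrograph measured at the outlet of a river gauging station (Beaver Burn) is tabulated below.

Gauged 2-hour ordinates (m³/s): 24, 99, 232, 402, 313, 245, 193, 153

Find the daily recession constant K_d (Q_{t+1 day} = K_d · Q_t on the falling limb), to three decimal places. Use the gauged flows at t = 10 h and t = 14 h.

K_d ≈ 0.059

Between t = 10 h and t = 14 h the flow falls from 245 to 153 m³/s over 2×2 h = 4 h.
Per-interval ratio K = (153/245)^(1/2) = 0.7902; K_d = K^(24/2) = 0.059.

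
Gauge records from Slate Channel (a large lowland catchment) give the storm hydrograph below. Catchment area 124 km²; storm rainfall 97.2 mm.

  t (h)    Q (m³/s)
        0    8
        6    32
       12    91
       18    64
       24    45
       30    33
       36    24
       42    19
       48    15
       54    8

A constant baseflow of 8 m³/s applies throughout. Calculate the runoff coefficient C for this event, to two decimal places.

ΣQ_DR = 259.0 m³/s; V = ΣQ_DR·Δt = 5.594 × 10^6 m³.
Runoff depth d = V / A = 45.12 mm.
C = d / P = 45.12 / 97.2 = 0.46.

C ≈ 0.46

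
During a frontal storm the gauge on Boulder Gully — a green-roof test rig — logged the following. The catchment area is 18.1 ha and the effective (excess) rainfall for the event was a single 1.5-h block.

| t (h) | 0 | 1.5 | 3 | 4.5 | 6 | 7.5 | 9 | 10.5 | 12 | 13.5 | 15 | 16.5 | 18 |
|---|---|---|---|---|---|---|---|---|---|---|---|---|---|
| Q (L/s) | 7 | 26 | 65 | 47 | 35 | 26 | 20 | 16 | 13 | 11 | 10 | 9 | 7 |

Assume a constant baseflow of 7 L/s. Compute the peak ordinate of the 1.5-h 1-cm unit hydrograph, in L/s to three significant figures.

Direct runoff: 0.0, 19.0, 58.0, 40.0, 28.0, 19.0, 13.0, 9.0, 6.0, 4.0, 3.0, 2.0, 0.0 L/s; ΣQ_DR = 201.0 L/s, peak = 58.0 L/s.
Runoff depth d = ΣQ_DR·Δt / A = 201.0 × 5400 / (18.1 ha) = 5.997 mm.
The 1-cm UH is the DRH scaled by (10 mm)/d, so U_p = 58.0 × 10/5.997 = 96.7 L/s.

U_p ≈ 96.7 L/s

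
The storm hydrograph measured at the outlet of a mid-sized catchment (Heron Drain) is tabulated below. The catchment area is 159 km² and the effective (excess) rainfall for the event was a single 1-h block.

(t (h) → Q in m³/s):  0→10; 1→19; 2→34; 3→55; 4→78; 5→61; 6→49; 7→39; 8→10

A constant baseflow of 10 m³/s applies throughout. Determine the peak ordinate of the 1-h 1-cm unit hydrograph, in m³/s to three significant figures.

U_p ≈ 113 m³/s

Direct runoff: 0.0, 9.0, 24.0, 45.0, 68.0, 51.0, 39.0, 29.0, 0.0 m³/s; ΣQ_DR = 265.0 m³/s, peak = 68.0 m³/s.
Runoff depth d = ΣQ_DR·Δt / A = 265.0 × 3600 / (159 km²) = 6.000 mm.
The 1-cm UH is the DRH scaled by (10 mm)/d, so U_p = 68.0 × 10/6.000 = 113 m³/s.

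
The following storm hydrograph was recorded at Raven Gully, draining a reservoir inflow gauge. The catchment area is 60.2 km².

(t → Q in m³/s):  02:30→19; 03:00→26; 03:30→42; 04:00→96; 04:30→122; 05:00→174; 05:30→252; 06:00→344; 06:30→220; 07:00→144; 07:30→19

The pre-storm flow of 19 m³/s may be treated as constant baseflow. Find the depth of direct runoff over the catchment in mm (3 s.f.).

Direct runoff: 0.0, 7.0, 23.0, 77.0, 103.0, 155.0, 233.0, 325.0, 201.0, 125.0, 0.0 m³/s; ΣQ_DR = 1249 m³/s.
V = ΣQ_DR · Δt = 1249 × 1800 s = 2.248 × 10^6 m³.
Over A = 60.2 km², depth = V / A = 37.3 mm.

d ≈ 37.3 mm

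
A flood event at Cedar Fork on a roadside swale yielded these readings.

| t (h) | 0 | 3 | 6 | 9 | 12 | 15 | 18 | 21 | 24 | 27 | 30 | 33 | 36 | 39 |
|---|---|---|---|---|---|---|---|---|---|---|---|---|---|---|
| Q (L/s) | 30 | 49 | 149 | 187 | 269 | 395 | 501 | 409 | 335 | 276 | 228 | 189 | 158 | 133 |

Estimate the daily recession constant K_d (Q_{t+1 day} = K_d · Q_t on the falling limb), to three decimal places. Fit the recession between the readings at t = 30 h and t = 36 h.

Between t = 30 h and t = 36 h the flow falls from 228 to 158 L/s over 2×3 h = 6 h.
Per-interval ratio K = (158/228)^(1/2) = 0.8325; K_d = K^(24/3) = 0.231.

K_d ≈ 0.231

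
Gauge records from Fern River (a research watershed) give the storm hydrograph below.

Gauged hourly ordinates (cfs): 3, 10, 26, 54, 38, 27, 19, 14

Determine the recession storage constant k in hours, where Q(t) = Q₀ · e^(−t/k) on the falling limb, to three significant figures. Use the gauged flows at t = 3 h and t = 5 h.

On the falling limb, Q drops from 54 to 27 cfs between t = 3 h and t = 5 h (Δt = 2 h).
k = −Δt / ln(Q₂/Q₁) = −2 / ln(27/54) = 2.89 h.

k ≈ 2.89 h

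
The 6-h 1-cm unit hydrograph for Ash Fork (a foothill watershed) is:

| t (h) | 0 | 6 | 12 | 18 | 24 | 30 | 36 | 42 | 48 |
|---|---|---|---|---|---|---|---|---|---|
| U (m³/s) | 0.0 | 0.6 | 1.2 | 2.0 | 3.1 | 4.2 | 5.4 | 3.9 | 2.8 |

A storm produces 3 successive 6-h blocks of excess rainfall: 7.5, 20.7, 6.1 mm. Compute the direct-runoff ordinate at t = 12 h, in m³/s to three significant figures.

Q ≈ 2.14 m³/s

By discrete convolution, Q_j = Σ (P_i / 10 mm) · U_{j−i}.
At t = 12 h (j=2): Q = (7.5/10)·1.2 + (20.7/10)·0.6 + (6.1/10)·0.0 = 2.14 m³/s.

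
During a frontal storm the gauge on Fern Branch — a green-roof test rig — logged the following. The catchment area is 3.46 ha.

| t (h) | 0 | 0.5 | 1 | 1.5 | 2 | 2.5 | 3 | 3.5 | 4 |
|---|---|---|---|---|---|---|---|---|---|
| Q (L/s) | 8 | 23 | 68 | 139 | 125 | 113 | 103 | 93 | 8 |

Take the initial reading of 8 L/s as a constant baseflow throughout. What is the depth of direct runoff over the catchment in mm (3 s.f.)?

Direct runoff: 0.0, 15.0, 60.0, 131.0, 117.0, 105.0, 95.0, 85.0, 0.0 L/s; ΣQ_DR = 608.0 L/s.
V = ΣQ_DR · Δt = 608.0 × 1800 s = 1.094 × 10^6 L.
Over A = 3.46 ha, depth = V / A = 31.6 mm.

d ≈ 31.6 mm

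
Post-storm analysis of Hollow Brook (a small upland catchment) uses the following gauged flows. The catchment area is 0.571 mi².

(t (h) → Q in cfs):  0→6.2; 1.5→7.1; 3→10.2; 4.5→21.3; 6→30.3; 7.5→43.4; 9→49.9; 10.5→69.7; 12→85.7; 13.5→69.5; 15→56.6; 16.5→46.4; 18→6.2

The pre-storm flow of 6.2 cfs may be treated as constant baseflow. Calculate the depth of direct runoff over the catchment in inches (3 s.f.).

Direct runoff: 0.0, 0.9, 4.0, 15.1, 24.1, 37.2, 43.7, 63.5, 79.5, 63.3, 50.4, 40.2, 0.0 cfs; ΣQ_DR = 421.9 cfs.
V = ΣQ_DR · Δt = 421.9 × 5400 s = 2.278 × 10^6 ft³.
Over A = 0.571 mi², depth = V / A = 1.72 in.

d ≈ 1.72 in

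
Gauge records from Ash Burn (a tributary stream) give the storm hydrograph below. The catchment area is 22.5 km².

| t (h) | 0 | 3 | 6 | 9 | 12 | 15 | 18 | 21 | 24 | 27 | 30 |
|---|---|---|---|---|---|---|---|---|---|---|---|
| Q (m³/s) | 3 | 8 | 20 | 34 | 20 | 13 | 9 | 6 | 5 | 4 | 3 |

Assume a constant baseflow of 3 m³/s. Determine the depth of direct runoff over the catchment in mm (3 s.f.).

Direct runoff: 0.0, 5.0, 17.0, 31.0, 17.0, 10.0, 6.0, 3.0, 2.0, 1.0, 0.0 m³/s; ΣQ_DR = 92.00 m³/s.
V = ΣQ_DR · Δt = 92.00 × 10800 s = 9.936 × 10^5 m³.
Over A = 22.5 km², depth = V / A = 44.2 mm.

d ≈ 44.2 mm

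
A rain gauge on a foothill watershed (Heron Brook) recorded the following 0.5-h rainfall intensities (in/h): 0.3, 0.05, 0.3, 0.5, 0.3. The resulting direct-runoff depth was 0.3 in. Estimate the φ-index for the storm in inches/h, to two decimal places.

φ ≈ 0.20 in/h

Only the 4 blocks with intensity above φ contribute runoff: 0.3, 0.3, 0.5, 0.3 in/h.
Σ(I−φ)·Δt = d  ⇒  (0.3+0.3+0.5+0.3 − 4φ)·0.5 = 0.3
φ = (1.400 − 0.3/0.5) / 4 = 0.20 in/h.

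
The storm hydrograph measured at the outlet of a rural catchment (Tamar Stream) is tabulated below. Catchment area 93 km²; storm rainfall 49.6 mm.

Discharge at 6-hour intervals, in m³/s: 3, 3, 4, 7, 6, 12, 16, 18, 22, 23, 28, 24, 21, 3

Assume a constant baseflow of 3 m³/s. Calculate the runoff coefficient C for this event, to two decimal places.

ΣQ_DR = 148.0 m³/s; V = ΣQ_DR·Δt = 3.197 × 10^6 m³.
Runoff depth d = V / A = 34.37 mm.
C = d / P = 34.37 / 49.6 = 0.69.

C ≈ 0.69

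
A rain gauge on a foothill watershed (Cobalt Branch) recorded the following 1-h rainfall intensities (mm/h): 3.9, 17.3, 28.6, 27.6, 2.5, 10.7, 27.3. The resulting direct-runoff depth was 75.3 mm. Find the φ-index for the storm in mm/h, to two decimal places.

Only the 5 blocks with intensity above φ contribute runoff: 17.3, 28.6, 27.6, 10.7, 27.3 mm/h.
Σ(I−φ)·Δt = d  ⇒  (17.3+28.6+27.6+10.7+27.3 − 5φ)·1 = 75.3
φ = (111.5 − 75.3/1) / 5 = 7.24 mm/h.

φ ≈ 7.24 mm/h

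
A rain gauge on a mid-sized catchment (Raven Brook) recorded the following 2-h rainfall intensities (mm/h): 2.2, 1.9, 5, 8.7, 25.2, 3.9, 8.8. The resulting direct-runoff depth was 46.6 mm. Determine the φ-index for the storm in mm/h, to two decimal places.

φ ≈ 6.47 mm/h

Only the 3 blocks with intensity above φ contribute runoff: 8.7, 25.2, 8.8 mm/h.
Σ(I−φ)·Δt = d  ⇒  (8.7+25.2+8.8 − 3φ)·2 = 46.6
φ = (42.70 − 46.6/2) / 3 = 6.47 mm/h.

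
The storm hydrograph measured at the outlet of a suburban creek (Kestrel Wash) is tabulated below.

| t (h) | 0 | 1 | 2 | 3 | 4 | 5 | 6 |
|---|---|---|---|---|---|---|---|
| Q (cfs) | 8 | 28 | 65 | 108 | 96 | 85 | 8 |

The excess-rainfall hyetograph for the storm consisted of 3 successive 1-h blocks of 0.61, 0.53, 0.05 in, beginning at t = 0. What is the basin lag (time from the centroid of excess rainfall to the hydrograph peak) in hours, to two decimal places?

Centroid of excess rainfall: t_c = Σ P_i·t̄_i / ΣP_i = 1.0294 h (block centres at 0.5, 1.5, 2.5 h).
Hydrograph peak occurs at t = 3 h, so basin lag t_L = 3 − 1.0294 = 1.97 h.

t_L ≈ 1.97 h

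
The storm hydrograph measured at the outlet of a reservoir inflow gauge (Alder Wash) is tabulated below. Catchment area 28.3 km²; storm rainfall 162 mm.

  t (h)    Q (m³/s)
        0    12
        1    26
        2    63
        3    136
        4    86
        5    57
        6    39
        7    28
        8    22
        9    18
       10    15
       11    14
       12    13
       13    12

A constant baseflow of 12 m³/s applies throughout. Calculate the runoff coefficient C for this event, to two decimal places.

C ≈ 0.29

ΣQ_DR = 373.0 m³/s; V = ΣQ_DR·Δt = 1.343 × 10^6 m³.
Runoff depth d = V / A = 47.45 mm.
C = d / P = 47.45 / 162 = 0.29.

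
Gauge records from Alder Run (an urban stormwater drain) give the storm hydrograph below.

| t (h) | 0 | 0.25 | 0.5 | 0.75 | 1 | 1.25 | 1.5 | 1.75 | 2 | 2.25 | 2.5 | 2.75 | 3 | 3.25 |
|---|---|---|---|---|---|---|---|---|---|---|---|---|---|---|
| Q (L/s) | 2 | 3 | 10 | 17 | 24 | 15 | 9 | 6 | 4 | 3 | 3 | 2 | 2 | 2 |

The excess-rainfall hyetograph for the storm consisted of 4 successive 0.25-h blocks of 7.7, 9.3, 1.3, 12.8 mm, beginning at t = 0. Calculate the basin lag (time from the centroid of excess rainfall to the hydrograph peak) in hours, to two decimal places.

Centroid of excess rainfall: t_c = Σ P_i·t̄_i / ΣP_i = 0.5293 h (block centres at 0.125, 0.375, 0.625, 0.875 h).
Hydrograph peak occurs at t = 1 h, so basin lag t_L = 1 − 0.5293 = 0.47 h.

t_L ≈ 0.47 h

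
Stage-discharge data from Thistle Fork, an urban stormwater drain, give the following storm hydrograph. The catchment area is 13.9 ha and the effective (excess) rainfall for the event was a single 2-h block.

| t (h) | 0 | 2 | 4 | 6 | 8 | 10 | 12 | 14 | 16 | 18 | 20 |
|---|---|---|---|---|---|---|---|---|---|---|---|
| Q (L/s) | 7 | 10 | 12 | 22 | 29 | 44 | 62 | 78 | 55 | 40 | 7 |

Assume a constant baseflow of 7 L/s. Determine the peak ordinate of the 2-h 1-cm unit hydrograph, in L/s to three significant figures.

U_p ≈ 47.4 L/s

Direct runoff: 0.0, 3.0, 5.0, 15.0, 22.0, 37.0, 55.0, 71.0, 48.0, 33.0, 0.0 L/s; ΣQ_DR = 289.0 L/s, peak = 71.0 L/s.
Runoff depth d = ΣQ_DR·Δt / A = 289.0 × 7200 / (13.9 ha) = 14.97 mm.
The 1-cm UH is the DRH scaled by (10 mm)/d, so U_p = 71.0 × 10/14.97 = 47.4 L/s.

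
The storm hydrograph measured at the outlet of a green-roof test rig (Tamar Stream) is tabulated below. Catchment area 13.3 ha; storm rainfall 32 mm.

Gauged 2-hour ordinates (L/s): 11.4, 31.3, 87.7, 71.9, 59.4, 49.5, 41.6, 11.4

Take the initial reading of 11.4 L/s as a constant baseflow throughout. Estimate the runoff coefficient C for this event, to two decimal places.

ΣQ_DR = 273.0 L/s; V = ΣQ_DR·Δt = 1.966 × 10^6 L.
Runoff depth d = V / A = 14.78 mm.
C = d / P = 14.78 / 32 = 0.46.

C ≈ 0.46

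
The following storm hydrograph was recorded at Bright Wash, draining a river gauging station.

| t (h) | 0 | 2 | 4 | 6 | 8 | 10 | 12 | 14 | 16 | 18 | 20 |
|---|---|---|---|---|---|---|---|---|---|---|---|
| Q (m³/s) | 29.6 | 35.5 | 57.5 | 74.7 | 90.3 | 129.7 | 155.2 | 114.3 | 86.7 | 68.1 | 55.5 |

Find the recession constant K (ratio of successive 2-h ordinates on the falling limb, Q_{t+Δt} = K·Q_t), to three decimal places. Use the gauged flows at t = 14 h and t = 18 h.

K ≈ 0.772

Using the recession-limb readings at t = 14 h and t = 18 h: Q falls from 114.3 to 68.1 m³/s over 2 intervals.
K = (Q₂/Q₁)^(1/2) = (68.1/114.3)^(1/2) = 0.772.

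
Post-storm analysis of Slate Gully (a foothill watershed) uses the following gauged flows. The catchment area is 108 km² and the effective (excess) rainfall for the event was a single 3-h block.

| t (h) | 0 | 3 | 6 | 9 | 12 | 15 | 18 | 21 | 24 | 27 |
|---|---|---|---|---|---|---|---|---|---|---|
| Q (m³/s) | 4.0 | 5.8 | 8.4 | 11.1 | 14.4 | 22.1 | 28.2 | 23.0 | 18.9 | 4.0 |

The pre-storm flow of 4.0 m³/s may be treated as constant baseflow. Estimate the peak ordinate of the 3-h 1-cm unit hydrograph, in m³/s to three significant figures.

Direct runoff: 0.0, 1.8, 4.4, 7.1, 10.4, 18.1, 24.2, 19.0, 14.9, 0.0 m³/s; ΣQ_DR = 99.90 m³/s, peak = 24.2 m³/s.
Runoff depth d = ΣQ_DR·Δt / A = 99.90 × 10800 / (108 km²) = 9.990 mm.
The 1-cm UH is the DRH scaled by (10 mm)/d, so U_p = 24.2 × 10/9.990 = 24.2 m³/s.

U_p ≈ 24.2 m³/s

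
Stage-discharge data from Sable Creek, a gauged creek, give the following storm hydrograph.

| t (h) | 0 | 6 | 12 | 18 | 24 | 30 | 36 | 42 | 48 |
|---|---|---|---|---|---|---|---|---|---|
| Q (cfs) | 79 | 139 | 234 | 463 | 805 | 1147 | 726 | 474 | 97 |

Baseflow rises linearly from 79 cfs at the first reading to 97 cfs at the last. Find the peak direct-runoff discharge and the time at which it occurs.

Subtracting baseflow gives direct-runoff ordinates: 0.00, 57.75, 150.50, 377.25, 717.00, 1056.75, 633.50, 379.25, 0.00 cfs.
The maximum is 1056.75 cfs, occurring at the reading for t = 30 h.

Q_p = 1056.75 cfs at t = 30 h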